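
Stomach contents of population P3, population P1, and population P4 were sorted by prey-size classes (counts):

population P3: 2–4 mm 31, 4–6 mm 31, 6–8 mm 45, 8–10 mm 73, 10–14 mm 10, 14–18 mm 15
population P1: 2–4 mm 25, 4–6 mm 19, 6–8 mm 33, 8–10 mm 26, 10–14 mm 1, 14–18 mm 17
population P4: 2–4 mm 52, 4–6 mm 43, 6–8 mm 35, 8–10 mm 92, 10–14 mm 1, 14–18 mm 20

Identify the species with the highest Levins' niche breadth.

population P1

Proportions for population P3 (n=205): 31/205=0.1512, 31/205=0.1512, 45/205=0.2195, 73/205=0.3561, 10/205=0.0488, 15/205=0.0732
Proportions for population P1 (n=121): 25/121=0.2066, 19/121=0.1570, 33/121=0.2727, 26/121=0.2149, 1/121=0.0083, 17/121=0.1405
Proportions for population P4 (n=243): 52/243=0.2140, 43/243=0.1770, 35/243=0.1440, 92/243=0.3786, 1/243=0.0041, 20/243=0.0823
Σp_P3ᵢ² = 0.1512² + 0.1512² + 0.2195² + 0.3561² + 0.0488² + 0.0732² = 0.022861 + 0.022861 + 0.048180 + 0.126807 + 0.002381 + 0.005358 = 0.228448
B_P3 = 1 / 0.228448 = 4.3774
Σp_P1ᵢ² = 0.2066² + 0.1570² + 0.2727² + 0.2149² + 0.0083² + 0.1405² = 0.042684 + 0.024649 + 0.074365 + 0.046182 + 0.000069 + 0.019740 = 0.207689
B_P1 = 1 / 0.207689 = 4.8149
Σp_P4ᵢ² = 0.2140² + 0.1770² + 0.1440² + 0.3786² + 0.0041² + 0.0823² = 0.045796 + 0.031329 + 0.020736 + 0.143338 + 0.000017 + 0.006773 = 0.247989
B_P4 = 1 / 0.247989 = 4.0324
Highest B → broadest niche (most generalist): population P1 (B = 4.81).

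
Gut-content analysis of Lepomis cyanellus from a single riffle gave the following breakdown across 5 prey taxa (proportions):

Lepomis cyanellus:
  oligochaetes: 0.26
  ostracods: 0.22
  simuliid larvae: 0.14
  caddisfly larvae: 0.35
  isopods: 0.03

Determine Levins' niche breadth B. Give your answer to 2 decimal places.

3.86

Σpᵢ² = 0.26² + 0.22² + 0.14² + 0.35² + 0.03² = 0.0676 + 0.0484 + 0.0196 + 0.1225 + 0.0009 = 0.2590
B = 1 / 0.2590 = 3.8610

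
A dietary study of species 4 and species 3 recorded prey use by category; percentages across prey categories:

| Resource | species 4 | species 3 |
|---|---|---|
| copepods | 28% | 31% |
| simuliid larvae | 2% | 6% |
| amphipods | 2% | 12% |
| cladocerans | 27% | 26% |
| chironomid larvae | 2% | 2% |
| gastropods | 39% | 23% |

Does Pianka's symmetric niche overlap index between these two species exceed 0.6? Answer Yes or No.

Convert percentages to proportions (divide by 100).
Σ p₁ᵢp₂ᵢ = 0.0868 + 0.0012 + 0.0024 + 0.0702 + 0.0004 + 0.0897 = 0.2507
Σp_1ᵢ² = 0.28² + 0.02² + 0.02² + 0.27² + 0.02² + 0.39² = 0.0784 + 0.0004 + 0.0004 + 0.0729 + 0.0004 + 0.1521 = 0.3046
Σp_2ᵢ² = 0.31² + 0.06² + 0.12² + 0.26² + 0.02² + 0.23² = 0.0961 + 0.0036 + 0.0144 + 0.0676 + 0.0004 + 0.0529 = 0.2350
O = 0.2507 / √(0.3046 × 0.2350) = 0.2507 / 0.26755 = 0.9370
O = 0.9370 > 0.6 → Yes.

Yes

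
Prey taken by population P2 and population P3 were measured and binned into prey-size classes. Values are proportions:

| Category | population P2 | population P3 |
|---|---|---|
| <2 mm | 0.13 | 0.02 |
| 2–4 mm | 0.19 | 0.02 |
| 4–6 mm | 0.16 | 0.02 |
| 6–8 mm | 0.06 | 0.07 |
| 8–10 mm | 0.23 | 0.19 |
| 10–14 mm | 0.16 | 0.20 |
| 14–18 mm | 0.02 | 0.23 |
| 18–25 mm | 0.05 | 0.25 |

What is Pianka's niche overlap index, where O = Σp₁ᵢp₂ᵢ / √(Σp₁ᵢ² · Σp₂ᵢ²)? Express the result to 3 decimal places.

Σ p₁ᵢp₂ᵢ = 0.0026 + 0.0038 + 0.0032 + 0.0042 + 0.0437 + 0.0320 + 0.0046 + 0.0125 = 0.1066
Σp_1ᵢ² = 0.13² + 0.19² + 0.16² + 0.06² + 0.23² + 0.16² + 0.02² + 0.05² = 0.0169 + 0.0361 + 0.0256 + 0.0036 + 0.0529 + 0.0256 + 0.0004 + 0.0025 = 0.1636
Σp_2ᵢ² = 0.02² + 0.02² + 0.02² + 0.07² + 0.19² + 0.20² + 0.23² + 0.25² = 0.0004 + 0.0004 + 0.0004 + 0.0049 + 0.0361 + 0.0400 + 0.0529 + 0.0625 = 0.1976
O = 0.1066 / √(0.1636 × 0.1976) = 0.1066 / 0.179798 = 0.59289

0.593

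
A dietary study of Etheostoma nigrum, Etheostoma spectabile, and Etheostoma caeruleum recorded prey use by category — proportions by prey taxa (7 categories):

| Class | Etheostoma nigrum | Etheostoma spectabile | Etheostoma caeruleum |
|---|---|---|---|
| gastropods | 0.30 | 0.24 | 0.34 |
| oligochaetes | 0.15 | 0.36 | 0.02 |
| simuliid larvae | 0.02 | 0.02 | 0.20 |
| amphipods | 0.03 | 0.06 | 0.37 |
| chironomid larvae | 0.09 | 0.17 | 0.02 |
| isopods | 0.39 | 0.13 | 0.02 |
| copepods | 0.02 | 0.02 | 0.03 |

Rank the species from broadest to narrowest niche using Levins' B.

Σp_nigrᵢ² = 0.30² + 0.15² + 0.02² + 0.03² + 0.09² + 0.39² + 0.02² = 0.0900 + 0.0225 + 0.0004 + 0.0009 + 0.0081 + 0.1521 + 0.0004 = 0.2744
B_nigr = 1 / 0.2744 = 3.6443
Σp_specᵢ² = 0.24² + 0.36² + 0.02² + 0.06² + 0.17² + 0.13² + 0.02² = 0.0576 + 0.1296 + 0.0004 + 0.0036 + 0.0289 + 0.0169 + 0.0004 = 0.2374
B_spec = 1 / 0.2374 = 4.2123
Σp_caerᵢ² = 0.34² + 0.02² + 0.20² + 0.37² + 0.02² + 0.02² + 0.03² = 0.1156 + 0.0004 + 0.0400 + 0.1369 + 0.0004 + 0.0004 + 0.0009 = 0.2946
B_caer = 1 / 0.2946 = 3.3944
Ranking by B (broadest → narrowest): Etheostoma spectabile (4.21) > Etheostoma nigrum (3.64) > Etheostoma caeruleum (3.39)

Etheostoma spectabile > Etheostoma nigrum > Etheostoma caeruleum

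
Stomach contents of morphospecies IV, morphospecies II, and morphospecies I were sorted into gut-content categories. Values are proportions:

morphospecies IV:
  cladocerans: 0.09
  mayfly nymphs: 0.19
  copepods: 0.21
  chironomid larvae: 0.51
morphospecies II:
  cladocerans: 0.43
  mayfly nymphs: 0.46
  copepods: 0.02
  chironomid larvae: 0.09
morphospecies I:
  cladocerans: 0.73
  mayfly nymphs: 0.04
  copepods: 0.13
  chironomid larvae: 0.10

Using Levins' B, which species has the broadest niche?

morphospecies IV

Σp_IVᵢ² = 0.09² + 0.19² + 0.21² + 0.51² = 0.0081 + 0.0361 + 0.0441 + 0.2601 = 0.3484
B_IV = 1 / 0.3484 = 2.8703
Σp_IIᵢ² = 0.43² + 0.46² + 0.02² + 0.09² = 0.1849 + 0.2116 + 0.0004 + 0.0081 = 0.4050
B_II = 1 / 0.4050 = 2.4691
Σp_Iᵢ² = 0.73² + 0.04² + 0.13² + 0.10² = 0.5329 + 0.0016 + 0.0169 + 0.0100 = 0.5614
B_I = 1 / 0.5614 = 1.7813
Highest B → broadest niche (most generalist): morphospecies IV (B = 2.87).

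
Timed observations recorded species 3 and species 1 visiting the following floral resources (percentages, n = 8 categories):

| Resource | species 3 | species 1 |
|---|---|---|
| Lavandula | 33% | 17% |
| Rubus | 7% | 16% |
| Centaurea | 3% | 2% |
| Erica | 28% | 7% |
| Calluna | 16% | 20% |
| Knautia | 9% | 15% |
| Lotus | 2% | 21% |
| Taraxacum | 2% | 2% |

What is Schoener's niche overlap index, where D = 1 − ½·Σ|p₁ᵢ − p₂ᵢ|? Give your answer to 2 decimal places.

Convert percentages to proportions (divide by 100).
Σ|p₁ᵢ − p₂ᵢ| = 0.16 + 0.09 + 0.01 + 0.21 + 0.04 + 0.06 + 0.19 + 0.00 = 0.76
D = 1 − ½ × 0.76 = 1 − 0.380 = 0.6200

0.62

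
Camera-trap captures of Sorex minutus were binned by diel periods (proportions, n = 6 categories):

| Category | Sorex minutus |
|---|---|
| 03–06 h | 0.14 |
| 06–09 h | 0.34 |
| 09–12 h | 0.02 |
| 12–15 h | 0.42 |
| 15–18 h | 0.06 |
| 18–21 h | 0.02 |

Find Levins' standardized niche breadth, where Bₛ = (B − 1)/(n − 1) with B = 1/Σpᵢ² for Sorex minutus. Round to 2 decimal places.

0.43

Σpᵢ² = 0.14² + 0.34² + 0.02² + 0.42² + 0.06² + 0.02² = 0.0196 + 0.1156 + 0.0004 + 0.1764 + 0.0036 + 0.0004 = 0.3160
B = 1 / 0.3160 = 3.1646
Bₛ = (B − 1)/(n − 1) = (3.1646 − 1)/(6 − 1) = 2.1646/5 = 0.4329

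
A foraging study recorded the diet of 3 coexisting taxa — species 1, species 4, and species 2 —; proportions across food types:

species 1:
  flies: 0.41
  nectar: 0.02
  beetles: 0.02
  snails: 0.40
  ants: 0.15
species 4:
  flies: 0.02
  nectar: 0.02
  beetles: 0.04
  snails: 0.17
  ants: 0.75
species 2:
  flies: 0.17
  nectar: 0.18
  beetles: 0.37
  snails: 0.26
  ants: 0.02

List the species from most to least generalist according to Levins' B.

species 2 > species 1 > species 4

Σp_1ᵢ² = 0.41² + 0.02² + 0.02² + 0.40² + 0.15² = 0.1681 + 0.0004 + 0.0004 + 0.1600 + 0.0225 = 0.3514
B_1 = 1 / 0.3514 = 2.8458
Σp_4ᵢ² = 0.02² + 0.02² + 0.04² + 0.17² + 0.75² = 0.0004 + 0.0004 + 0.0016 + 0.0289 + 0.5625 = 0.5938
B_4 = 1 / 0.5938 = 1.6841
Σp_2ᵢ² = 0.17² + 0.18² + 0.37² + 0.26² + 0.02² = 0.0289 + 0.0324 + 0.1369 + 0.0676 + 0.0004 = 0.2662
B_2 = 1 / 0.2662 = 3.7566
Ranking by B (broadest → narrowest): species 2 (3.76) > species 1 (2.85) > species 4 (1.68)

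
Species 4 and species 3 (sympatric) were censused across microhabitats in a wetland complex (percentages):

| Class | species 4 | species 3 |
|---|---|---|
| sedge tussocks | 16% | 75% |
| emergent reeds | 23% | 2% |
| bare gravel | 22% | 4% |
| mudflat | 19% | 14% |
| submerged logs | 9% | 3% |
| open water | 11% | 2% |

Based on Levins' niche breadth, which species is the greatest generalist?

Convert percentages to proportions (divide by 100).
Σp_4ᵢ² = 0.16² + 0.23² + 0.22² + 0.19² + 0.09² + 0.11² = 0.0256 + 0.0529 + 0.0484 + 0.0361 + 0.0081 + 0.0121 = 0.1832
B_4 = 1 / 0.1832 = 5.4585
Σp_3ᵢ² = 0.75² + 0.02² + 0.04² + 0.14² + 0.03² + 0.02² = 0.5625 + 0.0004 + 0.0016 + 0.0196 + 0.0009 + 0.0004 = 0.5854
B_3 = 1 / 0.5854 = 1.7082
Highest B → broadest niche (most generalist): species 4 (B = 5.46).

species 4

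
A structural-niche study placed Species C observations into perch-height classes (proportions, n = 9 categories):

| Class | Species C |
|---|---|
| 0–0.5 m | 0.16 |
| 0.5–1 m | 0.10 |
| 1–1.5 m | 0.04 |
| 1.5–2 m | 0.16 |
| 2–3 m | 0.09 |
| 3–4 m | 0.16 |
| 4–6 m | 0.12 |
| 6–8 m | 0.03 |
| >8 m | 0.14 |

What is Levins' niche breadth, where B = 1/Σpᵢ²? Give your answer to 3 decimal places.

Σpᵢ² = 0.16² + 0.10² + 0.04² + 0.16² + 0.09² + 0.16² + 0.12² + 0.03² + 0.14² = 0.0256 + 0.0100 + 0.0016 + 0.0256 + 0.0081 + 0.0256 + 0.0144 + 0.0009 + 0.0196 = 0.1314
B = 1 / 0.1314 = 7.61035

7.610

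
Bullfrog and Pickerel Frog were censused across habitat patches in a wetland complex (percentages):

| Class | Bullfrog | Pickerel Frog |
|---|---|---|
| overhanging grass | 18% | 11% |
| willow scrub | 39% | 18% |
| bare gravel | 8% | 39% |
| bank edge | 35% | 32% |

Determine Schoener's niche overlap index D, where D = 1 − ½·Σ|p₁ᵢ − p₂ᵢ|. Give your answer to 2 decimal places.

Convert percentages to proportions (divide by 100).
Σ|p₁ᵢ − p₂ᵢ| = 0.07 + 0.21 + 0.31 + 0.03 = 0.62
D = 1 − ½ × 0.62 = 1 − 0.310 = 0.6900

0.69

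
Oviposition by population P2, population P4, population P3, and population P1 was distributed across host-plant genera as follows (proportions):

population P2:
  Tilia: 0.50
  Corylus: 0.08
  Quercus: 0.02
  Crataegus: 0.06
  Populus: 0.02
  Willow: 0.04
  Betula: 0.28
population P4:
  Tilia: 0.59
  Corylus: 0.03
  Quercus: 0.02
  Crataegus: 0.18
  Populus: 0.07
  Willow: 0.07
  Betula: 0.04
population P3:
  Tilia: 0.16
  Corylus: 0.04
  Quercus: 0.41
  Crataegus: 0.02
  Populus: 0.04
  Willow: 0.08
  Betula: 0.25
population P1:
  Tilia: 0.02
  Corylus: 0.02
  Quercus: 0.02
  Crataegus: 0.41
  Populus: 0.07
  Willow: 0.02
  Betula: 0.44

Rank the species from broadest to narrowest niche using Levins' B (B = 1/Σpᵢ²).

population P3 > population P2 > population P1 > population P4

Σp_P2ᵢ² = 0.50² + 0.08² + 0.02² + 0.06² + 0.02² + 0.04² + 0.28² = 0.2500 + 0.0064 + 0.0004 + 0.0036 + 0.0004 + 0.0016 + 0.0784 = 0.3408
B_P2 = 1 / 0.3408 = 2.9343
Σp_P4ᵢ² = 0.59² + 0.03² + 0.02² + 0.18² + 0.07² + 0.07² + 0.04² = 0.3481 + 0.0009 + 0.0004 + 0.0324 + 0.0049 + 0.0049 + 0.0016 = 0.3932
B_P4 = 1 / 0.3932 = 2.5432
Σp_P3ᵢ² = 0.16² + 0.04² + 0.41² + 0.02² + 0.04² + 0.08² + 0.25² = 0.0256 + 0.0016 + 0.1681 + 0.0004 + 0.0016 + 0.0064 + 0.0625 = 0.2662
B_P3 = 1 / 0.2662 = 3.7566
Σp_P1ᵢ² = 0.02² + 0.02² + 0.02² + 0.41² + 0.07² + 0.02² + 0.44² = 0.0004 + 0.0004 + 0.0004 + 0.1681 + 0.0049 + 0.0004 + 0.1936 = 0.3682
B_P1 = 1 / 0.3682 = 2.7159
Ranking by B (broadest → narrowest): population P3 (3.76) > population P2 (2.93) > population P1 (2.72) > population P4 (2.54)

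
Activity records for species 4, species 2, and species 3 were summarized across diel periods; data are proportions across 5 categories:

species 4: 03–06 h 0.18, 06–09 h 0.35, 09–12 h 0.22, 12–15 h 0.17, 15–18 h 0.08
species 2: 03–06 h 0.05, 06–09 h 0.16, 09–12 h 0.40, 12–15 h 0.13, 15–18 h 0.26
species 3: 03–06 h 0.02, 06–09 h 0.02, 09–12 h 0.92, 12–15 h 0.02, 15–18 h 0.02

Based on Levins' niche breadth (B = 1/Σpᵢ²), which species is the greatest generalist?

Σp_4ᵢ² = 0.18² + 0.35² + 0.22² + 0.17² + 0.08² = 0.0324 + 0.1225 + 0.0484 + 0.0289 + 0.0064 = 0.2386
B_4 = 1 / 0.2386 = 4.1911
Σp_2ᵢ² = 0.05² + 0.16² + 0.40² + 0.13² + 0.26² = 0.0025 + 0.0256 + 0.1600 + 0.0169 + 0.0676 = 0.2726
B_2 = 1 / 0.2726 = 3.6684
Σp_3ᵢ² = 0.02² + 0.02² + 0.92² + 0.02² + 0.02² = 0.0004 + 0.0004 + 0.8464 + 0.0004 + 0.0004 = 0.8480
B_3 = 1 / 0.8480 = 1.1792
Highest B → broadest niche (most generalist): species 4 (B = 4.19).

species 4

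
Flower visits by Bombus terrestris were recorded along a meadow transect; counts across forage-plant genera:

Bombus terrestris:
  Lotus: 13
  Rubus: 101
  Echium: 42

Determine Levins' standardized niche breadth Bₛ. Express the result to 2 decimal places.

0.50

Proportions for Bombus terrestris (n=156): 13/156=0.0833, 101/156=0.6474, 42/156=0.2692
Σpᵢ² = 0.0833² + 0.6474² + 0.2692² = 0.006939 + 0.419127 + 0.072469 = 0.498535
B = 1 / 0.498535 = 2.0059
Bₛ = (B − 1)/(n − 1) = (2.0059 − 1)/(3 − 1) = 1.0059/2 = 0.5030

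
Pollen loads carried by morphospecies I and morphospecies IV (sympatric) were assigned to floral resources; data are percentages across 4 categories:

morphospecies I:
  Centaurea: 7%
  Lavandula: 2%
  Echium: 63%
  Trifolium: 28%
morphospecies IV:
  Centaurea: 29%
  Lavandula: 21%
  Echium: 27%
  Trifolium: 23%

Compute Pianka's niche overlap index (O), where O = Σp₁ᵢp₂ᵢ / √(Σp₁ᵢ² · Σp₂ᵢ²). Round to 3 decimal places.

Convert percentages to proportions (divide by 100).
Σ p₁ᵢp₂ᵢ = 0.0203 + 0.0042 + 0.1701 + 0.0644 = 0.2590
Σp_1ᵢ² = 0.07² + 0.02² + 0.63² + 0.28² = 0.0049 + 0.0004 + 0.3969 + 0.0784 = 0.4806
Σp_2ᵢ² = 0.29² + 0.21² + 0.27² + 0.23² = 0.0841 + 0.0441 + 0.0729 + 0.0529 = 0.2540
O = 0.2590 / √(0.4806 × 0.2540) = 0.2590 / 0.349389 = 0.74129

0.741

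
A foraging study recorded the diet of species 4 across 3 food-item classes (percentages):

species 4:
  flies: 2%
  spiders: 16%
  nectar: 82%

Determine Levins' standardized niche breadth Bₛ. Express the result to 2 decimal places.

0.22

Convert percentages to proportions (divide by 100).
Σpᵢ² = 0.02² + 0.16² + 0.82² = 0.0004 + 0.0256 + 0.6724 = 0.6984
B = 1 / 0.6984 = 1.4318
Bₛ = (B − 1)/(n − 1) = (1.4318 − 1)/(3 − 1) = 0.4318/2 = 0.2159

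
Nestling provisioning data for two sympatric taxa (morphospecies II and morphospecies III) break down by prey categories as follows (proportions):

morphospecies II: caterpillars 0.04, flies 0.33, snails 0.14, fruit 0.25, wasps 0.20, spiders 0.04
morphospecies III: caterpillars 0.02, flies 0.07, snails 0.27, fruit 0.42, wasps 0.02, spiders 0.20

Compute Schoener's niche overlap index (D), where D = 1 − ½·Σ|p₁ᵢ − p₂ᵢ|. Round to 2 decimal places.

0.54

Σ|p₁ᵢ − p₂ᵢ| = 0.02 + 0.26 + 0.13 + 0.17 + 0.18 + 0.16 = 0.92
D = 1 − ½ × 0.92 = 1 − 0.460 = 0.5400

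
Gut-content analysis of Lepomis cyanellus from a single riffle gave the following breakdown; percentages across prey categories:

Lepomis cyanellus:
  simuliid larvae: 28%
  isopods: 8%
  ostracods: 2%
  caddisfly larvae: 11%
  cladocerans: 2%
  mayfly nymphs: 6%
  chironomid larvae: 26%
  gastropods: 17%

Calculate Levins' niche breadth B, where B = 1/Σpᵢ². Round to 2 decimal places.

Convert percentages to proportions (divide by 100).
Σpᵢ² = 0.28² + 0.08² + 0.02² + 0.11² + 0.02² + 0.06² + 0.26² + 0.17² = 0.0784 + 0.0064 + 0.0004 + 0.0121 + 0.0004 + 0.0036 + 0.0676 + 0.0289 = 0.1978
B = 1 / 0.1978 = 5.0556

5.06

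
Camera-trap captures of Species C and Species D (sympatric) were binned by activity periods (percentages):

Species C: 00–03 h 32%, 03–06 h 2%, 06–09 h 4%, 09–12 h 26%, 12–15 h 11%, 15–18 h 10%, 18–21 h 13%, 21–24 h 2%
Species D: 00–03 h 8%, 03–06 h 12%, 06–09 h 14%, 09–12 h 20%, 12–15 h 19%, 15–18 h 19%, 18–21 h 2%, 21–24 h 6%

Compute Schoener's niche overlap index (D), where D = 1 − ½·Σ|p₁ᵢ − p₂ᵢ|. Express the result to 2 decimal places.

0.59

Convert percentages to proportions (divide by 100).
Σ|p₁ᵢ − p₂ᵢ| = 0.24 + 0.10 + 0.10 + 0.06 + 0.08 + 0.09 + 0.11 + 0.04 = 0.82
D = 1 − ½ × 0.82 = 1 − 0.410 = 0.5900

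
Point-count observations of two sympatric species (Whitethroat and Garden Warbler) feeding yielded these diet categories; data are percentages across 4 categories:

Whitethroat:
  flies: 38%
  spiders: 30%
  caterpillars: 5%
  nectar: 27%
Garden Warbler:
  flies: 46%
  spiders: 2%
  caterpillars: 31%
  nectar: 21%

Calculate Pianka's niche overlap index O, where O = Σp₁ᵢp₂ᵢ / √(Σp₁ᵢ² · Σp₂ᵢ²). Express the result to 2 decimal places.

Convert percentages to proportions (divide by 100).
Σ p₁ᵢp₂ᵢ = 0.1748 + 0.0060 + 0.0155 + 0.0567 = 0.2530
Σp_1ᵢ² = 0.38² + 0.30² + 0.05² + 0.27² = 0.1444 + 0.0900 + 0.0025 + 0.0729 = 0.3098
Σp_2ᵢ² = 0.46² + 0.02² + 0.31² + 0.21² = 0.2116 + 0.0004 + 0.0961 + 0.0441 = 0.3522
O = 0.2530 / √(0.3098 × 0.3522) = 0.2530 / 0.33032 = 0.7659

0.77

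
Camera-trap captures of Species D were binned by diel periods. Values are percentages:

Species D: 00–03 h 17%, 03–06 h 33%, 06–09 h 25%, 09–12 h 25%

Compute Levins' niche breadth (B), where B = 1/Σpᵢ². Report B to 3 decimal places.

Convert percentages to proportions (divide by 100).
Σpᵢ² = 0.17² + 0.33² + 0.25² + 0.25² = 0.0289 + 0.1089 + 0.0625 + 0.0625 = 0.2628
B = 1 / 0.2628 = 3.80518

3.805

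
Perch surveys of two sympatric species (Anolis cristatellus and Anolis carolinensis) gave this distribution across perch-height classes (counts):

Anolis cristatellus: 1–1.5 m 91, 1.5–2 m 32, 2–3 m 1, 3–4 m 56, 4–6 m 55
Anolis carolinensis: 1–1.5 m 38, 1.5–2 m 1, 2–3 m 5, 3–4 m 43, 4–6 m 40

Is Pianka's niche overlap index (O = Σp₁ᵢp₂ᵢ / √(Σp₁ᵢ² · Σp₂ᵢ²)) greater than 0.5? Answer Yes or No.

Proportions for Anolis cristatellus (n=235): 91/235=0.3872, 32/235=0.1362, 1/235=0.0043, 56/235=0.2383, 55/235=0.2340
Proportions for Anolis carolinensis (n=127): 38/127=0.2992, 1/127=0.0079, 5/127=0.0394, 43/127=0.3386, 40/127=0.3150
Σ p₁ᵢp₂ᵢ = 0.115850 + 0.001076 + 0.000169 + 0.080688 + 0.073710 = 0.271493
Σp_1ᵢ² = 0.3872² + 0.1362² + 0.0043² + 0.2383² + 0.2340² = 0.149924 + 0.018550 + 0.000018 + 0.056787 + 0.054756 = 0.280035
Σp_2ᵢ² = 0.2992² + 0.0079² + 0.0394² + 0.3386² + 0.3150² = 0.089521 + 0.000062 + 0.001552 + 0.114650 + 0.099225 = 0.305010
O = 0.271493 / √(0.280035 × 0.305010) = 0.271493 / 0.2922558 = 0.9290
O = 0.9290 > 0.5 → Yes.

Yes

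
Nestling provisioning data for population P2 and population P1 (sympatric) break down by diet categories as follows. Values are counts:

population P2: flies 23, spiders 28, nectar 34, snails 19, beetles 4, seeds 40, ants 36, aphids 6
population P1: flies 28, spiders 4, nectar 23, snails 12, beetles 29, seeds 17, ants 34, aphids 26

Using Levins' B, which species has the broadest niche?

population P1

Proportions for population P2 (n=190): 23/190=0.1211, 28/190=0.1474, 34/190=0.1789, 19/190=0.1000, 4/190=0.0211, 40/190=0.2105, 36/190=0.1895, 6/190=0.0316
Proportions for population P1 (n=173): 28/173=0.1618, 4/173=0.0231, 23/173=0.1329, 12/173=0.0694, 29/173=0.1676, 17/173=0.0983, 34/173=0.1965, 26/173=0.1503
Σp_P2ᵢ² = 0.1211² + 0.1474² + 0.1789² + 0.1000² + 0.0211² + 0.2105² + 0.1895² + 0.0316² = 0.014665 + 0.021727 + 0.032005 + 0.010000 + 0.000445 + 0.044310 + 0.035910 + 0.000999 = 0.160061
B_P2 = 1 / 0.160061 = 6.2476
Σp_P1ᵢ² = 0.1618² + 0.0231² + 0.1329² + 0.0694² + 0.1676² + 0.0983² + 0.1965² + 0.1503² = 0.026179 + 0.000534 + 0.017662 + 0.004816 + 0.028090 + 0.009663 + 0.038612 + 0.022590 = 0.148146
B_P1 = 1 / 0.148146 = 6.7501
Highest B → broadest niche (most generalist): population P1 (B = 6.75).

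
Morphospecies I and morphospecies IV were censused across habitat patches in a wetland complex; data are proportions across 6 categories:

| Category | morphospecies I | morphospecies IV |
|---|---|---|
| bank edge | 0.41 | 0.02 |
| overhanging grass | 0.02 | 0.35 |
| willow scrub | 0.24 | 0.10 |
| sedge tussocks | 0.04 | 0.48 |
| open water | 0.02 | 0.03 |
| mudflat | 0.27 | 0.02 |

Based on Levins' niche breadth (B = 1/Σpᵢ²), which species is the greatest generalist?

Σp_Iᵢ² = 0.41² + 0.02² + 0.24² + 0.04² + 0.02² + 0.27² = 0.1681 + 0.0004 + 0.0576 + 0.0016 + 0.0004 + 0.0729 = 0.3010
B_I = 1 / 0.3010 = 3.3223
Σp_IVᵢ² = 0.02² + 0.35² + 0.10² + 0.48² + 0.03² + 0.02² = 0.0004 + 0.1225 + 0.0100 + 0.2304 + 0.0009 + 0.0004 = 0.3646
B_IV = 1 / 0.3646 = 2.7427
Highest B → broadest niche (most generalist): morphospecies I (B = 3.32).

morphospecies I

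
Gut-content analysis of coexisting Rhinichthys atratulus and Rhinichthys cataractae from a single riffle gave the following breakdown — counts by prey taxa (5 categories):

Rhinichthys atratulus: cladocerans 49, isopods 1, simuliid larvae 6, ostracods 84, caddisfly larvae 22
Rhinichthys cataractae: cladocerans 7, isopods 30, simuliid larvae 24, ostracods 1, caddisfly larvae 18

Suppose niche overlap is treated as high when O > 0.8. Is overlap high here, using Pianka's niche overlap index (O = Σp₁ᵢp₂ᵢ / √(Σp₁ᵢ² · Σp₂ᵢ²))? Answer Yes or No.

No

Proportions for Rhinichthys atratulus (n=162): 49/162=0.3025, 1/162=0.0062, 6/162=0.0370, 84/162=0.5185, 22/162=0.1358
Proportions for Rhinichthys cataractae (n=80): 7/80=0.0875, 30/80=0.3750, 24/80=0.3000, 1/80=0.0125, 18/80=0.2250
Σ p₁ᵢp₂ᵢ = 0.026469 + 0.002325 + 0.011100 + 0.006481 + 0.030555 = 0.076930
Σp_1ᵢ² = 0.3025² + 0.0062² + 0.0370² + 0.5185² + 0.1358² = 0.091506 + 0.000038 + 0.001369 + 0.268842 + 0.018442 = 0.380197
Σp_2ᵢ² = 0.0875² + 0.3750² + 0.3000² + 0.0125² + 0.2250² = 0.007656 + 0.140625 + 0.090000 + 0.000156 + 0.050625 = 0.289062
O = 0.076930 / √(0.380197 × 0.289062) = 0.076930 / 0.3315125 = 0.2321
O = 0.2321 < 0.8 → No.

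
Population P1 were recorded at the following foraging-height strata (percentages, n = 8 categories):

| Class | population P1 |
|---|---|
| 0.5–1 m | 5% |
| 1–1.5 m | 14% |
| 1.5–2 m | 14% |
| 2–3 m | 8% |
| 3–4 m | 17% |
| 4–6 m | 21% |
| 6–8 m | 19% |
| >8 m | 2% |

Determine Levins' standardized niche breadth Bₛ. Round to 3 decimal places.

0.764

Convert percentages to proportions (divide by 100).
Σpᵢ² = 0.05² + 0.14² + 0.14² + 0.08² + 0.17² + 0.21² + 0.19² + 0.02² = 0.0025 + 0.0196 + 0.0196 + 0.0064 + 0.0289 + 0.0441 + 0.0361 + 0.0004 = 0.1576
B = 1 / 0.1576 = 6.34518
Bₛ = (B − 1)/(n − 1) = (6.34518 − 1)/(8 − 1) = 5.34518/7 = 0.76360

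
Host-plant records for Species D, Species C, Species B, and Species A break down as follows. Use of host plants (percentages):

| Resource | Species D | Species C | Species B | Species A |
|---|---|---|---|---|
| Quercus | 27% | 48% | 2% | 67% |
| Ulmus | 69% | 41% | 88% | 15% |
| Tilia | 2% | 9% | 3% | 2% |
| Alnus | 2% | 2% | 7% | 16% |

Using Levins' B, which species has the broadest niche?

Species C

Convert percentages to proportions (divide by 100).
Σp_Dᵢ² = 0.27² + 0.69² + 0.02² + 0.02² = 0.0729 + 0.4761 + 0.0004 + 0.0004 = 0.5498
B_D = 1 / 0.5498 = 1.8188
Σp_Cᵢ² = 0.48² + 0.41² + 0.09² + 0.02² = 0.2304 + 0.1681 + 0.0081 + 0.0004 = 0.4070
B_C = 1 / 0.4070 = 2.4570
Σp_Bᵢ² = 0.02² + 0.88² + 0.03² + 0.07² = 0.0004 + 0.7744 + 0.0009 + 0.0049 = 0.7806
B_B = 1 / 0.7806 = 1.2811
Σp_Aᵢ² = 0.67² + 0.15² + 0.02² + 0.16² = 0.4489 + 0.0225 + 0.0004 + 0.0256 = 0.4974
B_A = 1 / 0.4974 = 2.0105
Highest B → broadest niche (most generalist): Species C (B = 2.46).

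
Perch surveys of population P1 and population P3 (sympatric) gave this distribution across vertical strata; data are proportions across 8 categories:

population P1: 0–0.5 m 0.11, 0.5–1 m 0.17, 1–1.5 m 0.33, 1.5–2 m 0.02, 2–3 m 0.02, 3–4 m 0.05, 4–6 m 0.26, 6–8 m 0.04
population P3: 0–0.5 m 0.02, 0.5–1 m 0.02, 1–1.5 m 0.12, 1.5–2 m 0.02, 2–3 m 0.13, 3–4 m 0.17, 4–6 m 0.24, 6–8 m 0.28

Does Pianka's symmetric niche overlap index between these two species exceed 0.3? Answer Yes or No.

Σ p₁ᵢp₂ᵢ = 0.0022 + 0.0034 + 0.0396 + 0.0004 + 0.0026 + 0.0085 + 0.0624 + 0.0112 = 0.1303
Σp_1ᵢ² = 0.11² + 0.17² + 0.33² + 0.02² + 0.02² + 0.05² + 0.26² + 0.04² = 0.0121 + 0.0289 + 0.1089 + 0.0004 + 0.0004 + 0.0025 + 0.0676 + 0.0016 = 0.2224
Σp_2ᵢ² = 0.02² + 0.02² + 0.12² + 0.02² + 0.13² + 0.17² + 0.24² + 0.28² = 0.0004 + 0.0004 + 0.0144 + 0.0004 + 0.0169 + 0.0289 + 0.0576 + 0.0784 = 0.1974
O = 0.1303 / √(0.2224 × 0.1974) = 0.1303 / 0.20953 = 0.6219
O = 0.6219 > 0.3 → Yes.

Yes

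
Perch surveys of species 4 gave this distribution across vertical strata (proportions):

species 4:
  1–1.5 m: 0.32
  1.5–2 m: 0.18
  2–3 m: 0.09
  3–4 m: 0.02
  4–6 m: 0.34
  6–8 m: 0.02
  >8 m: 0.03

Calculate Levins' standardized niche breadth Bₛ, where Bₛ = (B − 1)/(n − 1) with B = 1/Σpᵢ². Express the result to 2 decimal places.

Σpᵢ² = 0.32² + 0.18² + 0.09² + 0.02² + 0.34² + 0.02² + 0.03² = 0.1024 + 0.0324 + 0.0081 + 0.0004 + 0.1156 + 0.0004 + 0.0009 = 0.2602
B = 1 / 0.2602 = 3.8432
Bₛ = (B − 1)/(n − 1) = (3.8432 − 1)/(7 − 1) = 2.8432/6 = 0.4739

0.47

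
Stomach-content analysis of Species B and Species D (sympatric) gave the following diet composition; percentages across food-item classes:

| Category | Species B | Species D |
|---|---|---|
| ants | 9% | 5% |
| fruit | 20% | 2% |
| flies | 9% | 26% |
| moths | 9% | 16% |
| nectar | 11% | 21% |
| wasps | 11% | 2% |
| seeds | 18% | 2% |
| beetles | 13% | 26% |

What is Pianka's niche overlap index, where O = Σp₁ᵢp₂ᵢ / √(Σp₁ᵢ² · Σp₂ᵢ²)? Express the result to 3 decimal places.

0.643

Convert percentages to proportions (divide by 100).
Σ p₁ᵢp₂ᵢ = 0.0045 + 0.0040 + 0.0234 + 0.0144 + 0.0231 + 0.0022 + 0.0036 + 0.0338 = 0.1090
Σp_1ᵢ² = 0.09² + 0.20² + 0.09² + 0.09² + 0.11² + 0.11² + 0.18² + 0.13² = 0.0081 + 0.0400 + 0.0081 + 0.0081 + 0.0121 + 0.0121 + 0.0324 + 0.0169 = 0.1378
Σp_2ᵢ² = 0.05² + 0.02² + 0.26² + 0.16² + 0.21² + 0.02² + 0.02² + 0.26² = 0.0025 + 0.0004 + 0.0676 + 0.0256 + 0.0441 + 0.0004 + 0.0004 + 0.0676 = 0.2086
O = 0.1090 / √(0.1378 × 0.2086) = 0.1090 / 0.169544 = 0.64290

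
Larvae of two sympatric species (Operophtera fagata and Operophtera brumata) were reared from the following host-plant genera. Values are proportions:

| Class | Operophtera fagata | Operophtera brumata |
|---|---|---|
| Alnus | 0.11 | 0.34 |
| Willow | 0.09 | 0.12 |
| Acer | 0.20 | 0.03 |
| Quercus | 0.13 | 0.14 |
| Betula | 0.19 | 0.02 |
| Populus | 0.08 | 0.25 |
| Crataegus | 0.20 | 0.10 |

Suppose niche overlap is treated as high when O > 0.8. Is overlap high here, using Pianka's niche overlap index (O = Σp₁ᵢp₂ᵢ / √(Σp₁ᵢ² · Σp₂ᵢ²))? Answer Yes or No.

Σ p₁ᵢp₂ᵢ = 0.0374 + 0.0108 + 0.0060 + 0.0182 + 0.0038 + 0.0200 + 0.0200 = 0.1162
Σp_1ᵢ² = 0.11² + 0.09² + 0.20² + 0.13² + 0.19² + 0.08² + 0.20² = 0.0121 + 0.0081 + 0.0400 + 0.0169 + 0.0361 + 0.0064 + 0.0400 = 0.1596
Σp_2ᵢ² = 0.34² + 0.12² + 0.03² + 0.14² + 0.02² + 0.25² + 0.10² = 0.1156 + 0.0144 + 0.0009 + 0.0196 + 0.0004 + 0.0625 + 0.0100 = 0.2234
O = 0.1162 / √(0.1596 × 0.2234) = 0.1162 / 0.18882 = 0.6154
O = 0.6154 < 0.8 → No.

No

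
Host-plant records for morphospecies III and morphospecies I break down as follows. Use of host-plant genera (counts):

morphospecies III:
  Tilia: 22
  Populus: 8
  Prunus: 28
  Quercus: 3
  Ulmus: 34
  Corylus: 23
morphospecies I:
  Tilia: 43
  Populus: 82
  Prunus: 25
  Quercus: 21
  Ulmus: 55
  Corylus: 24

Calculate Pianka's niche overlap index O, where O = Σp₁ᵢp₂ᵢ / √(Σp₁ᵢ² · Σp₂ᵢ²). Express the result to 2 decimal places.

Proportions for morphospecies III (n=118): 22/118=0.1864, 8/118=0.0678, 28/118=0.2373, 3/118=0.0254, 34/118=0.2881, 23/118=0.1949
Proportions for morphospecies I (n=250): 43/250=0.1720, 82/250=0.3280, 25/250=0.1000, 21/250=0.0840, 55/250=0.2200, 24/250=0.0960
Σ p₁ᵢp₂ᵢ = 0.032061 + 0.022238 + 0.023730 + 0.002134 + 0.063382 + 0.018710 = 0.162255
Σp_1ᵢ² = 0.1864² + 0.0678² + 0.2373² + 0.0254² + 0.2881² + 0.1949² = 0.034745 + 0.004597 + 0.056311 + 0.000645 + 0.083002 + 0.037986 = 0.217286
Σp_2ᵢ² = 0.1720² + 0.3280² + 0.1000² + 0.0840² + 0.2200² + 0.0960² = 0.029584 + 0.107584 + 0.010000 + 0.007056 + 0.048400 + 0.009216 = 0.211840
O = 0.162255 / √(0.217286 × 0.211840) = 0.162255 / 0.2145457 = 0.7563

0.76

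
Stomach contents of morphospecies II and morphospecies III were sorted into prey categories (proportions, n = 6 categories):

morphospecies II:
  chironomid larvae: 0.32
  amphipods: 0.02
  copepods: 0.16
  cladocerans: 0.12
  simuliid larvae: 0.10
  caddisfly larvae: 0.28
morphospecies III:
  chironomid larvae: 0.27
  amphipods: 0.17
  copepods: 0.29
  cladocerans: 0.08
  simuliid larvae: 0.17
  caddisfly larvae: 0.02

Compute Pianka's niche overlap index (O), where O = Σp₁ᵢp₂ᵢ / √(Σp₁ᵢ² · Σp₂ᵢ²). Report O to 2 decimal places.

Σ p₁ᵢp₂ᵢ = 0.0864 + 0.0034 + 0.0464 + 0.0096 + 0.0170 + 0.0056 = 0.1684
Σp_1ᵢ² = 0.32² + 0.02² + 0.16² + 0.12² + 0.10² + 0.28² = 0.1024 + 0.0004 + 0.0256 + 0.0144 + 0.0100 + 0.0784 = 0.2312
Σp_2ᵢ² = 0.27² + 0.17² + 0.29² + 0.08² + 0.17² + 0.02² = 0.0729 + 0.0289 + 0.0841 + 0.0064 + 0.0289 + 0.0004 = 0.2216
O = 0.1684 / √(0.2312 × 0.2216) = 0.1684 / 0.22635 = 0.7440

0.74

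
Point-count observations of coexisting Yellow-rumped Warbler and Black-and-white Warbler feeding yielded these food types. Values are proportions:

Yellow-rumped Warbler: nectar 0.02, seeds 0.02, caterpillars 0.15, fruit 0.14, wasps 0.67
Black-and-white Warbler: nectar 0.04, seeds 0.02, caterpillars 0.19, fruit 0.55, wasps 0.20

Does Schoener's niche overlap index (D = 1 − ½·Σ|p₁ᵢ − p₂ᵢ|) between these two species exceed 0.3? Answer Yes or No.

Yes

Σ|p₁ᵢ − p₂ᵢ| = 0.02 + 0.00 + 0.04 + 0.41 + 0.47 = 0.94
D = 1 − ½ × 0.94 = 1 − 0.470 = 0.5300
D = 0.5300 > 0.3 → Yes.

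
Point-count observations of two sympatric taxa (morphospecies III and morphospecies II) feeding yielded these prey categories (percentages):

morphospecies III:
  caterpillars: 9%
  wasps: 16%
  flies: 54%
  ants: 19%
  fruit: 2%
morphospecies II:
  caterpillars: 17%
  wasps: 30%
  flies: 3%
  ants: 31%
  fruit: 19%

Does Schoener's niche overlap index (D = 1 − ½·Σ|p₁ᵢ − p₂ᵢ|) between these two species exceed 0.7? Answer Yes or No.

No

Convert percentages to proportions (divide by 100).
Σ|p₁ᵢ − p₂ᵢ| = 0.08 + 0.14 + 0.51 + 0.12 + 0.17 = 1.02
D = 1 − ½ × 1.02 = 1 − 0.510 = 0.4900
D = 0.4900 < 0.7 → No.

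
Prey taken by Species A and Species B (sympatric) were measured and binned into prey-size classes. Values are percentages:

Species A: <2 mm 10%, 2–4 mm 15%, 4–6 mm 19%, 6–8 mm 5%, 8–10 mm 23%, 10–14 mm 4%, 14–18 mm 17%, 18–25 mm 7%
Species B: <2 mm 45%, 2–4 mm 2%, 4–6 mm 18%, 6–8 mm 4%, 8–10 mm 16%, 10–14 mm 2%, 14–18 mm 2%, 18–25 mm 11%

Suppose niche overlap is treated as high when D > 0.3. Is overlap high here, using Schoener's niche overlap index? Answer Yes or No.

Convert percentages to proportions (divide by 100).
Σ|p₁ᵢ − p₂ᵢ| = 0.35 + 0.13 + 0.01 + 0.01 + 0.07 + 0.02 + 0.15 + 0.04 = 0.78
D = 1 − ½ × 0.78 = 1 − 0.390 = 0.6100
D = 0.6100 > 0.3 → Yes.

Yes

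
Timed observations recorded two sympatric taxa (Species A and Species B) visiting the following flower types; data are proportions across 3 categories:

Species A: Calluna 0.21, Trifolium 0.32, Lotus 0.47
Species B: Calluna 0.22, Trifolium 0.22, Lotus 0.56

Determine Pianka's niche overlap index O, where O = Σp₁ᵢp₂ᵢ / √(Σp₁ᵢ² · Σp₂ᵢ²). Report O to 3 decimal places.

Σ p₁ᵢp₂ᵢ = 0.0462 + 0.0704 + 0.2632 = 0.3798
Σp_1ᵢ² = 0.21² + 0.32² + 0.47² = 0.0441 + 0.1024 + 0.2209 = 0.3674
Σp_2ᵢ² = 0.22² + 0.22² + 0.56² = 0.0484 + 0.0484 + 0.3136 = 0.4104
O = 0.3798 / √(0.3674 × 0.4104) = 0.3798 / 0.388305 = 0.97810

0.978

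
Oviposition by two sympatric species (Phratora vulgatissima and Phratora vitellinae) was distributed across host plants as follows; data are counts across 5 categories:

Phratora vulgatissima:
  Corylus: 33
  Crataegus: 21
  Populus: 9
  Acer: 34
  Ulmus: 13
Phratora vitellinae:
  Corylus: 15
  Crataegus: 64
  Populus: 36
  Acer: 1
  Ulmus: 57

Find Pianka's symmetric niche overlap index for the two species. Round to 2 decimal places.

0.58

Proportions for Phratora vulgatissima (n=110): 33/110=0.3000, 21/110=0.1909, 9/110=0.0818, 34/110=0.3091, 13/110=0.1182
Proportions for Phratora vitellinae (n=173): 15/173=0.0867, 64/173=0.3699, 36/173=0.2081, 1/173=0.0058, 57/173=0.3295
Σ p₁ᵢp₂ᵢ = 0.026010 + 0.070614 + 0.017023 + 0.001793 + 0.038947 = 0.154387
Σp_1ᵢ² = 0.3000² + 0.1909² + 0.0818² + 0.3091² + 0.1182² = 0.090000 + 0.036443 + 0.006691 + 0.095543 + 0.013971 = 0.242648
Σp_2ᵢ² = 0.0867² + 0.3699² + 0.2081² + 0.0058² + 0.3295² = 0.007517 + 0.136826 + 0.043306 + 0.000034 + 0.108570 = 0.296253
O = 0.154387 / √(0.242648 × 0.296253) = 0.154387 / 0.2681142 = 0.5758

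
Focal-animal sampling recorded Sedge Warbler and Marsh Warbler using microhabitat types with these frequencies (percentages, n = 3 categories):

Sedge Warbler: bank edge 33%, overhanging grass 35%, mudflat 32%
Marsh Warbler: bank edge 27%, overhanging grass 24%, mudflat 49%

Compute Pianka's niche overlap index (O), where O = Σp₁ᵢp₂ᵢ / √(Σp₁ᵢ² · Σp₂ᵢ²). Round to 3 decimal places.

0.938

Convert percentages to proportions (divide by 100).
Σ p₁ᵢp₂ᵢ = 0.0891 + 0.0840 + 0.1568 = 0.3299
Σp_1ᵢ² = 0.33² + 0.35² + 0.32² = 0.1089 + 0.1225 + 0.1024 = 0.3338
Σp_2ᵢ² = 0.27² + 0.24² + 0.49² = 0.0729 + 0.0576 + 0.2401 = 0.3706
O = 0.3299 / √(0.3338 × 0.3706) = 0.3299 / 0.351719 = 0.93796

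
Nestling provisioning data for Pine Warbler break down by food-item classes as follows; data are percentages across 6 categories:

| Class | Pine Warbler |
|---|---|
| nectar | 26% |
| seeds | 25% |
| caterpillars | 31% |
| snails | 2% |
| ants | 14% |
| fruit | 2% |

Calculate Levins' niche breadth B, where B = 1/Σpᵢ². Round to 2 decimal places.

4.06

Convert percentages to proportions (divide by 100).
Σpᵢ² = 0.26² + 0.25² + 0.31² + 0.02² + 0.14² + 0.02² = 0.0676 + 0.0625 + 0.0961 + 0.0004 + 0.0196 + 0.0004 = 0.2466
B = 1 / 0.2466 = 4.0552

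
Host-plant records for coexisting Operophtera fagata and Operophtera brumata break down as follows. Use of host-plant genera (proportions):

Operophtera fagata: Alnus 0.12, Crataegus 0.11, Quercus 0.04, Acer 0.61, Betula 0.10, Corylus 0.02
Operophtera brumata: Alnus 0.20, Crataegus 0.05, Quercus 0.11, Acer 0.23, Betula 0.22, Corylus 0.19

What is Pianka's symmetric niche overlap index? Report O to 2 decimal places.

0.71

Σ p₁ᵢp₂ᵢ = 0.0240 + 0.0055 + 0.0044 + 0.1403 + 0.0220 + 0.0038 = 0.2000
Σp_1ᵢ² = 0.12² + 0.11² + 0.04² + 0.61² + 0.10² + 0.02² = 0.0144 + 0.0121 + 0.0016 + 0.3721 + 0.0100 + 0.0004 = 0.4106
Σp_2ᵢ² = 0.20² + 0.05² + 0.11² + 0.23² + 0.22² + 0.19² = 0.0400 + 0.0025 + 0.0121 + 0.0529 + 0.0484 + 0.0361 = 0.1920
O = 0.2000 / √(0.4106 × 0.1920) = 0.2000 / 0.28078 = 0.7123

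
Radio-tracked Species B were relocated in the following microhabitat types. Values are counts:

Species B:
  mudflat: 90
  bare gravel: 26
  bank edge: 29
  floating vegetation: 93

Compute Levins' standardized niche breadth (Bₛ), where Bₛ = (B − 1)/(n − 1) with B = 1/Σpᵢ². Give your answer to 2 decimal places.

0.70

Proportions for Species B (n=238): 90/238=0.3782, 26/238=0.1092, 29/238=0.1218, 93/238=0.3908
Σpᵢ² = 0.3782² + 0.1092² + 0.1218² + 0.3908² = 0.143035 + 0.011925 + 0.014835 + 0.152725 = 0.322520
B = 1 / 0.322520 = 3.1006
Bₛ = (B − 1)/(n − 1) = (3.1006 − 1)/(4 − 1) = 2.1006/3 = 0.7002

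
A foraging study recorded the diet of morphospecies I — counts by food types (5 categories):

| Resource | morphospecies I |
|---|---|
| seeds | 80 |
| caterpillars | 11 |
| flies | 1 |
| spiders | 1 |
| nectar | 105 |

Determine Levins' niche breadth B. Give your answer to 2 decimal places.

Proportions for morphospecies I (n=198): 80/198=0.4040, 11/198=0.0556, 1/198=0.0051, 1/198=0.0051, 105/198=0.5303
Σpᵢ² = 0.4040² + 0.0556² + 0.0051² + 0.0051² + 0.5303² = 0.163216 + 0.003091 + 0.000026 + 0.000026 + 0.281218 = 0.447577
B = 1 / 0.447577 = 2.2343

2.23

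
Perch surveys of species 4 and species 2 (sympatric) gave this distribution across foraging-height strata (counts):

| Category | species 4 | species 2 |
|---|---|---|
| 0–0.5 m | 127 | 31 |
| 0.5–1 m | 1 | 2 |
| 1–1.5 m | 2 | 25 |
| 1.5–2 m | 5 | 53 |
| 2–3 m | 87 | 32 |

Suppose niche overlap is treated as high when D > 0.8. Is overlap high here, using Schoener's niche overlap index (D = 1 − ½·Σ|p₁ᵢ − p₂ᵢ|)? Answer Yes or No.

No

Proportions for species 4 (n=222): 127/222=0.5721, 1/222=0.0045, 2/222=0.0090, 5/222=0.0225, 87/222=0.3919
Proportions for species 2 (n=143): 31/143=0.2168, 2/143=0.0140, 25/143=0.1748, 53/143=0.3706, 32/143=0.2238
Σ|p₁ᵢ − p₂ᵢ| = 0.3553 + 0.0095 + 0.1658 + 0.3481 + 0.1681 = 1.0468
D = 1 − ½ × 1.0468 = 1 − 0.52340 = 0.47660
D = 0.47660 < 0.8 → No.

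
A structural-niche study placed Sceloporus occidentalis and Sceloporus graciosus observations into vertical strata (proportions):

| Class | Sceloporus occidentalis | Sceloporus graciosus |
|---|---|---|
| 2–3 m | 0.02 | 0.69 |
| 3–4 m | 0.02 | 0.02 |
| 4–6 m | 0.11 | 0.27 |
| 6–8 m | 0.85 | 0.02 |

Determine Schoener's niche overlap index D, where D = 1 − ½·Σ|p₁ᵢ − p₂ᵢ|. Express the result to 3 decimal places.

0.170

Σ|p₁ᵢ − p₂ᵢ| = 0.67 + 0.00 + 0.16 + 0.83 = 1.66
D = 1 − ½ × 1.66 = 1 − 0.830 = 0.17000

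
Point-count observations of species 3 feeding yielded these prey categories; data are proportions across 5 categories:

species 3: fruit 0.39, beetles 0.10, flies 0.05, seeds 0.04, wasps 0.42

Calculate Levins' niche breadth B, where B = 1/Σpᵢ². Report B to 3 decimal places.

2.919

Σpᵢ² = 0.39² + 0.10² + 0.05² + 0.04² + 0.42² = 0.1521 + 0.0100 + 0.0025 + 0.0016 + 0.1764 = 0.3426
B = 1 / 0.3426 = 2.91886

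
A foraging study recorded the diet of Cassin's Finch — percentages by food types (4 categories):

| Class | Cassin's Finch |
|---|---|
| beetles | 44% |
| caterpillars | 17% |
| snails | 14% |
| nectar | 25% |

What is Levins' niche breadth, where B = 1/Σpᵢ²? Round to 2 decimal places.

Convert percentages to proportions (divide by 100).
Σpᵢ² = 0.44² + 0.17² + 0.14² + 0.25² = 0.1936 + 0.0289 + 0.0196 + 0.0625 = 0.3046
B = 1 / 0.3046 = 3.2830

3.28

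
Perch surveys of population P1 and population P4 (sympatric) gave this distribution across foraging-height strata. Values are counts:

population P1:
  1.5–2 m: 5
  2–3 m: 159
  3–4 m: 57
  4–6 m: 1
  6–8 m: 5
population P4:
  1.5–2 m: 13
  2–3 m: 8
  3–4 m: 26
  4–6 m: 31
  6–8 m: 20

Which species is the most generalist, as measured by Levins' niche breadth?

Proportions for population P1 (n=227): 5/227=0.0220, 159/227=0.7004, 57/227=0.2511, 1/227=0.0044, 5/227=0.0220
Proportions for population P4 (n=98): 13/98=0.1327, 8/98=0.0816, 26/98=0.2653, 31/98=0.3163, 20/98=0.2041
Σp_P1ᵢ² = 0.0220² + 0.7004² + 0.2511² + 0.0044² + 0.0220² = 0.000484 + 0.490560 + 0.063051 + 0.000019 + 0.000484 = 0.554598
B_P1 = 1 / 0.554598 = 1.8031
Σp_P4ᵢ² = 0.1327² + 0.0816² + 0.2653² + 0.3163² + 0.2041² = 0.017609 + 0.006659 + 0.070384 + 0.100046 + 0.041657 = 0.236355
B_P4 = 1 / 0.236355 = 4.2309
Highest B → broadest niche (most generalist): population P4 (B = 4.23).

population P4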